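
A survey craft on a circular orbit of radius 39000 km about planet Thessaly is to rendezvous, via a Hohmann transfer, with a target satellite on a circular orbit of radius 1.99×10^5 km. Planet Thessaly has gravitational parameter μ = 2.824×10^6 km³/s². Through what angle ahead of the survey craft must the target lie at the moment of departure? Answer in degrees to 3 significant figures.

The Hohmann ellipse has a_t = (r₁ + r₂)/2 = 1.190×10^5 km.
The half-period of the transfer ellipse is t = π√(a_t³/μ) = 76742.9 s.
The target's mean motion on its circular orbit is ω₂ = √(μ/r₂³) = 1.89301×10^-5 rad/s.
Angle swept by the target during transfer: ω₂·t = 1.45275 rad = 83.24°.
Arrival is 180° from departure on the ellipse, so φ = 180° − 83.24° = 96.8°.

φ = 96.8°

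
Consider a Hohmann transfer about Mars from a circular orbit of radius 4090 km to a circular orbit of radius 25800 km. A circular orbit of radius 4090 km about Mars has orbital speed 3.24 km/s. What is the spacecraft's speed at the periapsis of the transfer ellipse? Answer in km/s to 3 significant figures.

From the circular-orbit relation v² = μ/r at r = 4090 km: μ = v²r = (3.24)² × 4090 = 42935.2 km³/s².
Semi-major axis of the transfer orbit: a_t = (4090 + 25800)/2 = 14945 km.
At periapsis, r = 4090 km.
From the vis-viva equation, v = √[μ(2/r − 1/a_t)] = 4.257 km/s.

v = 4.26 km/s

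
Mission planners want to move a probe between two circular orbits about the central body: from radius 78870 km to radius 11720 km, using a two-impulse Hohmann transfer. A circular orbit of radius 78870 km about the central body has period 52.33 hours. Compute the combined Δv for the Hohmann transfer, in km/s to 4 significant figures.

Δv = 3.473 km/s

From Kepler's third law T² = 4π²r³/μ at r = 78870 km, T = 52.33 hours = 52.33 × 3600 s = 1.88388×10^5 s: μ = 4π²r³/T² = 5.45744×10^5 km³/s².
The Hohmann ellipse has a_t = (r₁ + r₂)/2 = 45295 km.
At r₁ the circular-orbit speed is v₁ = √(μ/r₁) = 2.6305 km/s.
Transfer-orbit speed at r₁ (vis-viva): v_a = √[μ(2/r₁ − 1/a_t)] = 1.3381 km/s.
First burn Δv₁ = |v_a − v₁| = 1.292 km/s.
At r₂, v₂ = √(μ/r₂) = 6.824 km/s.
Transfer-orbit speed at r₂: v_p = √[μ(2/r₂ − 1/a_t)] = 9.005 km/s.
Second burn Δv₂ = |v₂ − v_p| = 2.181 km/s.
Δv = Δv₁ + Δv₂ = 1.292 + 2.181 = 3.473 km/s.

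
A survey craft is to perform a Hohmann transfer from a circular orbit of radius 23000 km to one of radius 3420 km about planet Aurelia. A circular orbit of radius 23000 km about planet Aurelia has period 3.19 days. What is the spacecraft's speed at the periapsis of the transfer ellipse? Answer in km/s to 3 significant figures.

v = 1.79 km/s

From Kepler's third law T² = 4π²r³/μ at r = 23000 km, T = 3.19 days = 3.19 × 86400 s = 2.75616×10^5 s: μ = 4π²r³/T² = 6323.16 km³/s².
Transfer-ellipse semi-major axis a_t = (r₁ + r₂)/2 = (23000 + 3420)/2 = 13210 km.
At periapsis, r = 3420 km.
From the vis-viva equation, v = √[μ(2/r − 1/a_t)] = 1.794 km/s.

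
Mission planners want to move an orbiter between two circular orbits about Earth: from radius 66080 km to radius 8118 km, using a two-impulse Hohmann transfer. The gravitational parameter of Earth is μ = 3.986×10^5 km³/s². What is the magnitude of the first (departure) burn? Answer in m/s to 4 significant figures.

Transfer-ellipse semi-major axis a_t = (r₁ + r₂)/2 = (66080 + 8118)/2 = 37099 km.
On the circular orbit at r = 66080 km, v_c = √(μ/r) = 2.456 km/s.
Vis-viva on the transfer ellipse at r = 66080 km gives v_t = √[μ(2/r − 1/a_t)] = 1.149 km/s.
Δv₁ = |v_t − v_c| = |1.149 − 2.456| = 1.307 km/s.

Δv₁ = 1307 m/s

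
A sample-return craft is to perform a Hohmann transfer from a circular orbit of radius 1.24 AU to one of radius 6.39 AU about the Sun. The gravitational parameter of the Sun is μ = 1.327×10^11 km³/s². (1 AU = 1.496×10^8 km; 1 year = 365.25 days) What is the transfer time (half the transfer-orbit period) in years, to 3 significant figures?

In km: r₁ = 1.24 × 1.496×10^8 = 1.85504×10^8 km; r₂ = 6.39 × 1.496×10^8 = 9.55944×10^8 km.
The Hohmann ellipse has a_t = (r₁ + r₂)/2 = 5.70724×10^8 km.
By Kepler's third law the transfer-orbit period is T = 2π√(a_t³/μ), so t = T/2 = 1.176×10^8 s.
Converting: 1.176×10^8 s ÷ 3.15576×10^7 s/year (365.25 × 86400) = 3.73 years.

t = 3.73 years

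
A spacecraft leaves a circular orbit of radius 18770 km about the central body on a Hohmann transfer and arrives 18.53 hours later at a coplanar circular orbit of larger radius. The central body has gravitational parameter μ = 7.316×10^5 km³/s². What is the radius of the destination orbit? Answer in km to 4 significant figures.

r₂ = 1.194×10^5 km

Transfer time t = 18.53 hours = 66708 s, and t = π√(a_t³/μ).
So a_t = (μ t²/π²)^(1/3) = (7.316×10^5 × (66708)² / π²)^(1/3) = 69094 km.
Since a_t = (r₁ + r₂)/2, r₂ = 2a_t − r₁ = 2×69094 − 18770 = 1.19418×10^5 km.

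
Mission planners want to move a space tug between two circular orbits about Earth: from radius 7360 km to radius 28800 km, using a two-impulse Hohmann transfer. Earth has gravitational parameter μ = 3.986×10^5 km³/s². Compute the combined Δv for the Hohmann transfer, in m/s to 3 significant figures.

Δv = 3280 m/s

Transfer-ellipse semi-major axis a_t = (r₁ + r₂)/2 = (7360 + 28800)/2 = 18080 km.
Circular speed at r₁: v₁ = √(μ/r₁) = √(3.986×10^5/7360) = 7.359 km/s.
Transfer-orbit speed at r₁ (v² = μ(2/r − 1/a)): v_p = √[μ(2/r₁ − 1/a_t)] = 9.288 km/s.
First burn Δv₁ = |v_p − v₁| = 1.929 km/s.
At r₂, v₂ = √(μ/r₂) = 3.7203 km/s.
Transfer-orbit speed at r₂: v_a = √[μ(2/r₂ − 1/a_t)] = 2.3736 km/s.
Second burn Δv₂ = |v₂ − v_a| = 1.347 km/s.
Δv = Δv₁ + Δv₂ = 1.929 + 1.347 = 3.276 km/s.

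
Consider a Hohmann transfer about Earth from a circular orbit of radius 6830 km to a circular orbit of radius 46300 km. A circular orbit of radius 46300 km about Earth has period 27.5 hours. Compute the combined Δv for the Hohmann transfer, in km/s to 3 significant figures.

Δv = 3.90 km/s

From Kepler's third law T² = 4π²r³/μ at r = 46300 km, T = 27.5 hours = 27.5 × 3600 s = 99000 s: μ = 4π²r³/T² = 3.99790×10^5 km³/s².
Transfer-ellipse semi-major axis a_t = (r₁ + r₂)/2 = (6830 + 46300)/2 = 26565 km.
At r₁ the circular-orbit speed is v₁ = √(μ/r₁) = 7.65078 km/s.
On the transfer ellipse at r₁, vis-viva equation gives v_p = √[μ(2/r₁ − 1/a_t)] = 10.1005 km/s.
First burn Δv₁ = |v_p − v₁| = 2.4497 km/s.
Circular speed at r₂: v₂ = √(μ/r₂) = 2.9385 km/s.
Transfer-orbit speed at r₂: v_a = √[μ(2/r₂ − 1/a_t)] = 1.4900 km/s.
Second burn Δv₂ = |v₂ − v_a| = 1.4485 km/s.
Δv = Δv₁ + Δv₂ = 2.4497 + 1.4485 = 3.898 km/s.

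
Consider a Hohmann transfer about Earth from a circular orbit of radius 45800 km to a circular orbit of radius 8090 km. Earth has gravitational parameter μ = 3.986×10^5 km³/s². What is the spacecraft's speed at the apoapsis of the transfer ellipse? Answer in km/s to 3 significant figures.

The Hohmann ellipse has a_t = (r₁ + r₂)/2 = 26945 km.
The apoapsis of the transfer ellipse is at r = 45800 km.
From the vis-viva equation, v = √[μ(2/r − 1/a_t)] = 1.616 km/s.

v = 1.62 km/s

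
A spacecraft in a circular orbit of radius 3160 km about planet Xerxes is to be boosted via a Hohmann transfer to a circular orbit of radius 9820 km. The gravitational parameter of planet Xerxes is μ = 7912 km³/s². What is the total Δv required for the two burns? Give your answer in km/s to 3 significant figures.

Δv = 0.635 km/s

Semi-major axis of the transfer orbit: a_t = (3160 + 9820)/2 = 6490 km.
Circular speed at r₁: v₁ = √(μ/r₁) = √(7912/3160) = 1.58234 km/s.
Transfer-orbit speed at r₁ (vis-viva equation): v_p = √[μ(2/r₁ − 1/a_t)] = 1.94640 km/s.
First burn Δv₁ = |v_p − v₁| = 0.36406 km/s.
At r₂, v₂ = √(μ/r₂) = 0.89761 km/s.
Transfer-orbit speed at r₂: v_a = √[μ(2/r₂ − 1/a_t)] = 0.62634 km/s.
Second burn Δv₂ = |v₂ − v_a| = 0.27127 km/s.
Total Δv = Δv₁ + Δv₂ = 0.6353 km/s.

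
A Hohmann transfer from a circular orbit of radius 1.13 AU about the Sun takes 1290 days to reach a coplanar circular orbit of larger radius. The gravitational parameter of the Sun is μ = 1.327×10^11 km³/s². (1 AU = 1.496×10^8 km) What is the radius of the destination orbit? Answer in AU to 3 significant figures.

r₂ = 6.23 AU

In km: r₁ = 1.13 × 1.496×10^8 = 1.69048×10^8 km.
Transfer time t = 1290 days = 1.11456×10^8 s, and t = π√(a_t³/μ).
So a_t = (μ t²/π²)^(1/3) = (1.327×10^11 × (1.11456×10^8)² / π²)^(1/3) = 5.5071×10^8 km.
Since a_t = (r₁ + r₂)/2, r₂ = 2a_t − r₁ = 2×5.5071×10^8 − 1.69048×10^8 = 9.32372×10^8 km.
In AU: r₂ = 9.32372×10^8 / 1.496×10^8 = 6.23 AU.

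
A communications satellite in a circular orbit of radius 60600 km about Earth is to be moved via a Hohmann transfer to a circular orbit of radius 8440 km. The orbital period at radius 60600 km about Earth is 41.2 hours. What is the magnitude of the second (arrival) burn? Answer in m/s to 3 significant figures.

From Kepler's third law T² = 4π²r³/μ at r = 60600 km, T = 41.2 hours = 41.2 × 3600 s = 1.4832×10^5 s: μ = 4π²r³/T² = 3.99373×10^5 km³/s².
Semi-major axis of the transfer orbit: a_t = (60600 + 8440)/2 = 34520 km.
On the circular orbit at r = 8440 km, v_c = √(μ/r) = 6.879 km/s.
Vis-viva on the transfer ellipse at r = 8440 km gives v_t = √[μ(2/r − 1/a_t)] = 9.114 km/s.
Δv₂ = |v_t − v_c| = |9.114 − 6.879| = 2.235 km/s.

Δv₂ = 2240 m/s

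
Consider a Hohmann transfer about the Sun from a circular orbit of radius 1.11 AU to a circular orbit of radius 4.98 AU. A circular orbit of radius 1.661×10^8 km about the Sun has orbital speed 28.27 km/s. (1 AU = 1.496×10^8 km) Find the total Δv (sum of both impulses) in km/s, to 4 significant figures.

From the circular-orbit relation v² = μ/r at r = 1.661×10^8 km: μ = v²r = (28.27)² × 1.661×10^8 = 1.32746×10^11 km³/s².
In km: r₁ = 1.11 × 1.496×10^8 = 1.66056×10^8 km; r₂ = 4.98 × 1.496×10^8 = 7.45008×10^8 km.
The Hohmann ellipse has a_t = (r₁ + r₂)/2 = 4.55532×10^8 km.
Circular speed at r₁: v₁ = √(μ/r₁) = √(1.32746×10^11/1.66056×10^8) = 28.274 km/s.
Transfer-orbit speed at r₁ (v² = μ(2/r − 1/a)): v_p = √[μ(2/r₁ − 1/a_t)] = 36.158 km/s.
First burn Δv₁ = |v_p − v₁| = 7.884 km/s.
At r₂, v₂ = √(μ/r₂) = 13.348 km/s.
Transfer-orbit speed at r₂: v_a = √[μ(2/r₂ − 1/a_t)] = 8.0593 km/s.
Second burn Δv₂ = |v₂ − v_a| = 5.289 km/s.
Total Δv = Δv₁ + Δv₂ = 13.17 km/s.

Δv = 13.17 km/s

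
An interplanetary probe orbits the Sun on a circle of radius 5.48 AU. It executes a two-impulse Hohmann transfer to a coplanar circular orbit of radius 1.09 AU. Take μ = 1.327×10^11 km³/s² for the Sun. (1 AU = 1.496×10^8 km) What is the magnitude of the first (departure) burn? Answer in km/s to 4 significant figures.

Δv₁ = 5.394 km/s

In km: r₁ = 5.48 × 1.496×10^8 = 8.19808×10^8 km; r₂ = 1.09 × 1.496×10^8 = 1.63064×10^8 km.
The Hohmann ellipse has a_t = (r₁ + r₂)/2 = 4.91436×10^8 km.
Circular speed at r = 8.19808×10^8 km: v_c = √(μ/r) = 12.723 km/s.
Vis-viva on the transfer ellipse at r = 8.19808×10^8 km gives v_t = √[μ(2/r − 1/a_t)] = 7.3287 km/s.
Δv₁ = |v_t − v_c| = |7.3287 − 12.723| = 5.394 km/s.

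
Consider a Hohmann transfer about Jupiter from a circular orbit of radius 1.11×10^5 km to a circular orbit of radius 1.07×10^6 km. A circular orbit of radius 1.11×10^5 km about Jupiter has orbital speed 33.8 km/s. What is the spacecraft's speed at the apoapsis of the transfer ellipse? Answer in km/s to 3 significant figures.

v = 4.72 km/s

From the circular-orbit relation v² = μ/r at r = 1.11×10^5 km: μ = v²r = (33.8)² × 1.11×10^5 = 1.26811×10^8 km³/s².
Transfer-ellipse semi-major axis a_t = (r₁ + r₂)/2 = (1.110×10^5 + 1.070×10^6)/2 = 5.905×10^5 km.
At apoapsis, r = 1.070×10^6 km.
Applying v² = μ(2/r − 1/a_t): v = 4.720 km/s.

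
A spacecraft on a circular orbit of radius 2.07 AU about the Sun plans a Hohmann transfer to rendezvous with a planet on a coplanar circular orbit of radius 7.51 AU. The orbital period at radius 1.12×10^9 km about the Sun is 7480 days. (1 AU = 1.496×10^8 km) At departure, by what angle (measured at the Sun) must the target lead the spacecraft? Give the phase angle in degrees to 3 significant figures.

From Kepler's third law T² = 4π²r³/μ at r = 1.12×10^9 km, T = 7480 days = 7480 × 86400 s = 6.46272×10^8 s: μ = 4π²r³/T² = 1.32795×10^11 km³/s².
In km: r₁ = 2.07 × 1.496×10^8 = 3.09672×10^8 km; r₂ = 7.51 × 1.496×10^8 = 1.123496×10^9 km.
Transfer-ellipse semi-major axis a_t = (r₁ + r₂)/2 = (3.09672×10^8 + 1.123496×10^9)/2 = 7.16584×10^8 km.
The half-period of the transfer ellipse is t = π√(a_t³/μ) = 1.6537×10^8 s.
Target angular speed ω₂ = √(μ/r₂³) = 9.6769×10^-9 rad/s.
Angle swept by the target during transfer: ω₂·t = 1.6003 rad = 91.69°.
The spacecraft traverses 180° on the transfer ellipse, so the target must lead by 180° − 91.69° = 88.3°.

φ = 88.3°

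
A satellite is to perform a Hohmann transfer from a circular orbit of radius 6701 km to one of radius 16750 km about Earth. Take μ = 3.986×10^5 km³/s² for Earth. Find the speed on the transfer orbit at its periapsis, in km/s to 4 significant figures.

Transfer-ellipse semi-major axis a_t = (r₁ + r₂)/2 = (6701 + 16750)/2 = 11725.5 km.
At periapsis, r = 6701 km.
From the vis-viva equation, v = √[μ(2/r − 1/a_t)] = 9.218 km/s.

v = 9.218 km/s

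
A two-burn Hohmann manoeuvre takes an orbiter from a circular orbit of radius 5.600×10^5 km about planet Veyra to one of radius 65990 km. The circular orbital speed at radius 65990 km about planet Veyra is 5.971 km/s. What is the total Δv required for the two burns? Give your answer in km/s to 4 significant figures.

Δv = 3.124 km/s

From the circular-orbit relation v² = μ/r at r = 65990 km: μ = v²r = (5.971)² × 65990 = 2.35273×10^6 km³/s².
Transfer-ellipse semi-major axis a_t = (r₁ + r₂)/2 = (5.600×10^5 + 65990)/2 = 3.12995×10^5 km.
Circular speed at r₁: v₁ = √(μ/r₁) = √(2.35273×10^6/5.600×10^5) = 2.04971 km/s.
On the transfer ellipse at r₁, vis-viva gives v_a = √[μ(2/r₁ − 1/a_t)] = 0.941158 km/s.
First burn Δv₁ = |v_a − v₁| = 1.1086 km/s.
At r₂, v₂ = √(μ/r₂) = 5.9710 km/s.
Transfer-orbit speed at r₂: v_p = √[μ(2/r₂ − 1/a_t)] = 7.9868 km/s.
Second burn Δv₂ = |v₂ − v_p| = 2.0158 km/s.
Total Δv = Δv₁ + Δv₂ = 3.124 km/s.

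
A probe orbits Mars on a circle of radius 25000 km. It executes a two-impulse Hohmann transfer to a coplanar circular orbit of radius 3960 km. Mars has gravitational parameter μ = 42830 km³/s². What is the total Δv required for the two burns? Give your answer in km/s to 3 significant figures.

Semi-major axis of the transfer orbit: a_t = (25000 + 3960)/2 = 14480 km.
At r₁ the circular-orbit speed is v₁ = √(μ/r₁) = 1.3089 km/s.
On the transfer ellipse at r₁, vis-viva equation gives v_a = √[μ(2/r₁ − 1/a_t)] = 0.68449 km/s.
First burn Δv₁ = |v_a − v₁| = 0.6244 km/s.
Circular speed at r₂: v₂ = √(μ/r₂) = 3.2887 km/s.
Transfer-orbit speed at r₂: v_p = √[μ(2/r₂ − 1/a_t)] = 4.3213 km/s.
Second burn Δv₂ = |v₂ − v_p| = 1.033 km/s.
Δv = Δv₁ + Δv₂ = 0.6244 + 1.033 = 1.657 km/s.

Δv = 1.66 km/s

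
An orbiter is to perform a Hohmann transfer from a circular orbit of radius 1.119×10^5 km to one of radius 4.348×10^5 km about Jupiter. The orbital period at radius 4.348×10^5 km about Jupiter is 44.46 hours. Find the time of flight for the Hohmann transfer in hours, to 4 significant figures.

From Kepler's third law T² = 4π²r³/μ at r = 4.348×10^5 km, T = 44.46 hours = 44.46 × 3600 s = 1.60056×10^5 s: μ = 4π²r³/T² = 1.26673×10^8 km³/s².
Transfer-ellipse semi-major axis a_t = (r₁ + r₂)/2 = (1.119×10^5 + 4.348×10^5)/2 = 2.7335×10^5 km.
Transfer time t = π√(a_t³/μ) = π√((2.7335×10^5)³ / 1.26673×10^8) = 39890 s.
Converting: 39890 s ÷ 3600 s/hour = 11.08 hours.

t = 11.08 hours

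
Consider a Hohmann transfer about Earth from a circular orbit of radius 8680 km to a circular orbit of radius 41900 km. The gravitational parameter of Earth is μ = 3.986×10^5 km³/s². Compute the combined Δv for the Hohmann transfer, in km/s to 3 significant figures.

Δv = 3.22 km/s

Transfer-ellipse semi-major axis a_t = (r₁ + r₂)/2 = (8680 + 41900)/2 = 25290 km.
At r₁ the circular-orbit speed is v₁ = √(μ/r₁) = 6.777 km/s.
Transfer-orbit speed at r₁ (vis-viva): v_p = √[μ(2/r₁ − 1/a_t)] = 8.723 km/s.
First burn Δv₁ = |v_p − v₁| = 1.946 km/s.
Circular speed at r₂: v₂ = √(μ/r₂) = 3.084 km/s.
Transfer-orbit speed at r₂: v_a = √[μ(2/r₂ − 1/a_t)] = 1.807 km/s.
Second burn Δv₂ = |v₂ − v_a| = 1.277 km/s.
Total Δv = Δv₁ + Δv₂ = 3.223 km/s.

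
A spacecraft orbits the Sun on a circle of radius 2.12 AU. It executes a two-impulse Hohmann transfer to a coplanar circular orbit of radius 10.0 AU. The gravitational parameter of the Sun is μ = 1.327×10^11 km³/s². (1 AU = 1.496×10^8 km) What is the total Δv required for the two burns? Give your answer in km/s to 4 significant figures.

In km: r₁ = 2.12 × 1.496×10^8 = 3.17152×10^8 km; r₂ = 10.0 × 1.496×10^8 = 1.496×10^9 km.
Transfer-ellipse semi-major axis a_t = (r₁ + r₂)/2 = (3.17152×10^8 + 1.496×10^9)/2 = 9.06576×10^8 km.
Circular speed at r₁: v₁ = √(μ/r₁) = √(1.327×10^11/3.17152×10^8) = 20.455 km/s.
Transfer-orbit speed at r₁ (vis-viva): v_p = √[μ(2/r₁ − 1/a_t)] = 26.276 km/s.
First burn Δv₁ = |v_p − v₁| = 5.821 km/s.
At r₂, v₂ = √(μ/r₂) = 9.4182 km/s.
Transfer-orbit speed at r₂: v_a = √[μ(2/r₂ − 1/a_t)] = 5.5706 km/s.
Second burn Δv₂ = |v₂ − v_a| = 3.848 km/s.
Δv = Δv₁ + Δv₂ = 5.821 + 3.848 = 9.669 km/s.

Δv = 9.669 km/s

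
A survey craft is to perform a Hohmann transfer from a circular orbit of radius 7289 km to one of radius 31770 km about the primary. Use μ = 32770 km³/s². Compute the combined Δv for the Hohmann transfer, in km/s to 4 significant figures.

Transfer-ellipse semi-major axis a_t = (r₁ + r₂)/2 = (7289 + 31770)/2 = 19529.5 km.
At r₁ the circular-orbit speed is v₁ = √(μ/r₁) = 2.120 km/s.
Transfer-orbit speed at r₁ (vis-viva equation): v_p = √[μ(2/r₁ − 1/a_t)] = 2.704 km/s.
First burn Δv₁ = |v_p − v₁| = 0.5840 km/s.
At r₂, v₂ = √(μ/r₂) = 1.01562 km/s.
Transfer-orbit speed at r₂: v_a = √[μ(2/r₂ − 1/a_t)] = 0.620466 km/s.
Second burn Δv₂ = |v₂ − v_a| = 0.3952 km/s.
Δv = Δv₁ + Δv₂ = 0.5840 + 0.3952 = 0.9792 km/s.

Δv = 0.9792 km/s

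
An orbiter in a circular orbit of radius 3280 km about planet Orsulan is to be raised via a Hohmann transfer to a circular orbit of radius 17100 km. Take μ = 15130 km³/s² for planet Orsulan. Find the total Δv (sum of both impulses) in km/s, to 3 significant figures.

Δv = 1.04 km/s

Semi-major axis of the transfer orbit: a_t = (3280 + 17100)/2 = 10190 km.
At r₁ the circular-orbit speed is v₁ = √(μ/r₁) = 2.14774 km/s.
Transfer-orbit speed at r₁ (vis-viva equation): v_p = √[μ(2/r₁ − 1/a_t)] = 2.78223 km/s.
First burn Δv₁ = |v_p − v₁| = 0.63449 km/s.
At r₂, v₂ = √(μ/r₂) = 0.94064 km/s.
Transfer-orbit speed at r₂: v_a = √[μ(2/r₂ − 1/a_t)] = 0.53367 km/s.
Second burn Δv₂ = |v₂ − v_a| = 0.40697 km/s.
Total Δv = Δv₁ + Δv₂ = 1.041 km/s.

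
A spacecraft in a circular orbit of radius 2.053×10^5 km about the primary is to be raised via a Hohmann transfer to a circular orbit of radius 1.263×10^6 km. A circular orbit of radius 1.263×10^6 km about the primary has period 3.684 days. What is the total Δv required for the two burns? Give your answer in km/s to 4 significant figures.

Δv = 31.02 km/s

From Kepler's third law T² = 4π²r³/μ at r = 1.263×10^6 km, T = 3.684 days = 3.684 × 86400 s = 3.182976×10^5 s: μ = 4π²r³/T² = 7.85060×10^8 km³/s².
The Hohmann ellipse has a_t = (r₁ + r₂)/2 = 7.3415×10^5 km.
At r₁ the circular-orbit speed is v₁ = √(μ/r₁) = 61.84 km/s.
On the transfer ellipse at r₁, vis-viva gives v_p = √[μ(2/r₁ − 1/a_t)] = 81.11 km/s.
First burn Δv₁ = |v_p − v₁| = 19.27 km/s.
At r₂, v₂ = √(μ/r₂) = 24.93 km/s.
Transfer-orbit speed at r₂: v_a = √[μ(2/r₂ − 1/a_t)] = 13.18 km/s.
Second burn Δv₂ = |v₂ − v_a| = 11.75 km/s.
Δv = Δv₁ + Δv₂ = 19.27 + 11.75 = 31.02 km/s.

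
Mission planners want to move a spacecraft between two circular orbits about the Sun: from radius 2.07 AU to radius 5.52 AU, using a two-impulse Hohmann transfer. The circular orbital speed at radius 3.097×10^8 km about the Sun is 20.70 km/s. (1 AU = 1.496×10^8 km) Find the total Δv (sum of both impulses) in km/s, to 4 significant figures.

Δv = 7.580 km/s

From the circular-orbit relation v² = μ/r at r = 3.097×10^8 km: μ = v²r = (20.70)² × 3.097×10^8 = 1.32703×10^11 km³/s².
In km: r₁ = 2.07 × 1.496×10^8 = 3.09672×10^8 km; r₂ = 5.52 × 1.496×10^8 = 8.25792×10^8 km.
Semi-major axis of the transfer orbit: a_t = (3.09672×10^8 + 8.25792×10^8)/2 = 5.67732×10^8 km.
At r₁ the circular-orbit speed is v₁ = √(μ/r₁) = 20.70094 km/s.
Transfer-orbit speed at r₁ (vis-viva): v_p = √[μ(2/r₁ − 1/a_t)] = 24.96627 km/s.
First burn Δv₁ = |v_p − v₁| = 4.2653 km/s.
Circular speed at r₂: v₂ = √(μ/r₂) = 12.67668 km/s.
Transfer-orbit speed at r₂: v_a = √[μ(2/r₂ − 1/a_t)] = 9.362350 km/s.
Second burn Δv₂ = |v₂ − v_a| = 3.3143 km/s.
Δv = Δv₁ + Δv₂ = 4.2653 + 3.3143 = 7.580 km/s.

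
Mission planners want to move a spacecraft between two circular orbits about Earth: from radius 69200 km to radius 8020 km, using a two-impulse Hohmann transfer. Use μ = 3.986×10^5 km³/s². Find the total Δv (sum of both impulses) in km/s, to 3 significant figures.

Δv = 3.69 km/s

Transfer-ellipse semi-major axis a_t = (r₁ + r₂)/2 = (69200 + 8020)/2 = 38610 km.
Circular speed at r₁: v₁ = √(μ/r₁) = √(3.986×10^5/69200) = 2.400 km/s.
On the transfer ellipse at r₁, v² = μ(2/r − 1/a) gives v_a = √[μ(2/r₁ − 1/a_t)] = 1.094 km/s.
First burn Δv₁ = |v_a − v₁| = 1.306 km/s.
At r₂, v₂ = √(μ/r₂) = 7.050 km/s.
Transfer-orbit speed at r₂: v_p = √[μ(2/r₂ − 1/a_t)] = 9.438 km/s.
Second burn Δv₂ = |v₂ − v_p| = 2.388 km/s.
Δv = Δv₁ + Δv₂ = 1.306 + 2.388 = 3.694 km/s.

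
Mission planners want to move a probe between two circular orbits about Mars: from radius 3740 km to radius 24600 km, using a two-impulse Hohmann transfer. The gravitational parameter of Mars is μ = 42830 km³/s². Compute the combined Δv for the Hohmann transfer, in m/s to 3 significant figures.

Transfer-ellipse semi-major axis a_t = (r₁ + r₂)/2 = (3740 + 24600)/2 = 14170 km.
At r₁ the circular-orbit speed is v₁ = √(μ/r₁) = 3.38406 km/s.
Transfer-orbit speed at r₁ (vis-viva): v_p = √[μ(2/r₁ − 1/a_t)] = 4.45883 km/s.
First burn Δv₁ = |v_p − v₁| = 1.0748 km/s.
At r₂, v₂ = √(μ/r₂) = 1.31949 km/s.
Transfer-orbit speed at r₂: v_a = √[μ(2/r₂ − 1/a_t)] = 0.677887 km/s.
Second burn Δv₂ = |v₂ − v_a| = 0.64160 km/s.
Total Δv = Δv₁ + Δv₂ = 1.716 km/s.

Δv = 1720 m/s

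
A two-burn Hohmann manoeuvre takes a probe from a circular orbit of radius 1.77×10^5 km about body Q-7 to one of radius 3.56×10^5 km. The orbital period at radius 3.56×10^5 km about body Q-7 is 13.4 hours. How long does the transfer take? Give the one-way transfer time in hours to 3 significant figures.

From Kepler's third law T² = 4π²r³/μ at r = 3.56×10^5 km, T = 13.4 hours = 13.4 × 3600 s = 48240 s: μ = 4π²r³/T² = 7.65412×10^8 km³/s².
Transfer-ellipse semi-major axis a_t = (r₁ + r₂)/2 = (1.770×10^5 + 3.560×10^5)/2 = 2.665×10^5 km.
Transfer time t = π√(a_t³/μ) = π√((2.665×10^5)³ / 7.65412×10^8) = 15620 s.
Converting: 15620 s ÷ 3600 s/hour = 4.34 hours.

t = 4.34 hours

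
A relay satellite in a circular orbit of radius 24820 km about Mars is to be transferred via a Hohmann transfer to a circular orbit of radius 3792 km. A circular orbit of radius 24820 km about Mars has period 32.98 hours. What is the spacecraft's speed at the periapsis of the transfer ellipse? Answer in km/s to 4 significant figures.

v = 4.426 km/s

From Kepler's third law T² = 4π²r³/μ at r = 24820 km, T = 32.98 hours = 32.98 × 3600 s = 1.18728×10^5 s: μ = 4π²r³/T² = 42821.2 km³/s².
Semi-major axis of the transfer orbit: a_t = (24820 + 3792)/2 = 14306 km.
The periapsis of the transfer ellipse is at r = 3792 km.
Applying v² = μ(2/r − 1/a_t): v = 4.426 km/s.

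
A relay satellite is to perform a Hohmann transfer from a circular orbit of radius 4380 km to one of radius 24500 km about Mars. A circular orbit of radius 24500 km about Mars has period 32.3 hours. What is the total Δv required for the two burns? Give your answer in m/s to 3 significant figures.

From Kepler's third law T² = 4π²r³/μ at r = 24500 km, T = 32.3 hours = 32.3 × 3600 s = 1.1628×10^5 s: μ = 4π²r³/T² = 42938.6 km³/s².
Semi-major axis of the transfer orbit: a_t = (4380 + 24500)/2 = 14440 km.
At r₁ the circular-orbit speed is v₁ = √(μ/r₁) = 3.13103 km/s.
On the transfer ellipse at r₁, v² = μ(2/r − 1/a) gives v_p = √[μ(2/r₁ − 1/a_t)] = 4.07837 km/s.
First burn Δv₁ = |v_p − v₁| = 0.9473 km/s.
At r₂, v₂ = √(μ/r₂) = 1.32386 km/s.
Transfer-orbit speed at r₂: v_a = √[μ(2/r₂ − 1/a_t)] = 0.729112 km/s.
Second burn Δv₂ = |v₂ − v_a| = 0.5947 km/s.
Total Δv = Δv₁ + Δv₂ = 1.542 km/s.

Δv = 1540 m/s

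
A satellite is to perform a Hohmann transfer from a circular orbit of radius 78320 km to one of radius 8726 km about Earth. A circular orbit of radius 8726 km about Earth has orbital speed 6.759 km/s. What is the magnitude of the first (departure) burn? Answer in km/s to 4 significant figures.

From the circular-orbit relation v² = μ/r at r = 8726 km: μ = v²r = (6.759)² × 8726 = 3.98639×10^5 km³/s².
Transfer-ellipse semi-major axis a_t = (r₁ + r₂)/2 = (78320 + 8726)/2 = 43523 km.
On the circular orbit at r = 78320 km, v_c = √(μ/r) = 2.256 km/s.
Transfer-orbit speed at the same r (vis-viva, a = a_t): v_t = √[μ(2/r − 1/a_t)] = 1.010 km/s.
Δv₁ = |v_t − v_c| = |1.010 − 2.256| = 1.246 km/s.

Δv₁ = 1.246 km/s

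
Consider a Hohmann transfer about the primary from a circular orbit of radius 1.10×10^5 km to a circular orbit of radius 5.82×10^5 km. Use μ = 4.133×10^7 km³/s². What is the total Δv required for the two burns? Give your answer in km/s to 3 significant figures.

The Hohmann ellipse has a_t = (r₁ + r₂)/2 = 3.460×10^5 km.
Circular speed at r₁: v₁ = √(μ/r₁) = √(4.133×10^7/1.100×10^5) = 19.384 km/s.
Transfer-orbit speed at r₁ (vis-viva equation): v_p = √[μ(2/r₁ − 1/a_t)] = 25.140 km/s.
First burn Δv₁ = |v_p − v₁| = 5.756 km/s.
Circular speed at r₂: v₂ = √(μ/r₂) = 8.42697 km/s.
Transfer-orbit speed at r₂: v_a = √[μ(2/r₂ − 1/a_t)] = 4.75149 km/s.
Second burn Δv₂ = |v₂ − v_a| = 3.675 km/s.
Δv = Δv₁ + Δv₂ = 5.756 + 3.675 = 9.431 km/s.

Δv = 9.43 km/s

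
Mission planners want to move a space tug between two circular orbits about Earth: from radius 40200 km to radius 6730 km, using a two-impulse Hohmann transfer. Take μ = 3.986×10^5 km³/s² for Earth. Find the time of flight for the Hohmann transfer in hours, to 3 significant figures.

t = 4.97 hours

Semi-major axis of the transfer orbit: a_t = (40200 + 6730)/2 = 23465 km.
Transfer time t = π√(a_t³/μ) = π√((23465)³ / 3.986×10^5) = 17890 s.
Converting: 17890 s ÷ 3600 s/hour = 4.97 hours.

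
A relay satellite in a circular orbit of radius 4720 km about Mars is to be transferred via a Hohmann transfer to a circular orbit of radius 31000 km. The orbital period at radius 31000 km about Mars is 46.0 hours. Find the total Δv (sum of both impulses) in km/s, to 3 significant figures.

From Kepler's third law T² = 4π²r³/μ at r = 31000 km, T = 46.0 hours = 46.0 × 3600 s = 1.656×10^5 s: μ = 4π²r³/T² = 42886.9 km³/s².
Semi-major axis of the transfer orbit: a_t = (4720 + 31000)/2 = 17860 km.
At r₁ the circular-orbit speed is v₁ = √(μ/r₁) = 3.014332 km/s.
On the transfer ellipse at r₁, vis-viva equation gives v_p = √[μ(2/r₁ − 1/a_t)] = 3.971286 km/s.
First burn Δv₁ = |v_p − v₁| = 0.95695 km/s.
At r₂, v₂ = √(μ/r₂) = 1.1762 km/s.
Transfer-orbit speed at r₂: v_a = √[μ(2/r₂ − 1/a_t)] = 0.60466 km/s.
Second burn Δv₂ = |v₂ − v_a| = 0.57154 km/s.
Total Δv = Δv₁ + Δv₂ = 1.528 km/s.

Δv = 1.53 km/s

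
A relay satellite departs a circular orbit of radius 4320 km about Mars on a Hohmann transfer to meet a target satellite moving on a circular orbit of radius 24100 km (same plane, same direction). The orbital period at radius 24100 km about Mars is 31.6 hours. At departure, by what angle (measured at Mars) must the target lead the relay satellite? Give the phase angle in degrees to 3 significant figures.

From Kepler's third law T² = 4π²r³/μ at r = 24100 km, T = 31.6 hours = 31.6 × 3600 s = 1.1376×10^5 s: μ = 4π²r³/T² = 42700.4 km³/s².
The Hohmann ellipse has a_t = (r₁ + r₂)/2 = 14210 km.
The half-period of the transfer ellipse is t = π√(a_t³/μ) = 25753 s.
Target angular speed ω₂ = √(μ/r₂³) = 5.5232×10^-5 rad/s.
Angle swept by the target during transfer: ω₂·t = 1.4224 rad = 81.50°.
Arrival is 180° from departure on the ellipse, so φ = 180° − 81.50° = 98.5°.

φ = 98.5°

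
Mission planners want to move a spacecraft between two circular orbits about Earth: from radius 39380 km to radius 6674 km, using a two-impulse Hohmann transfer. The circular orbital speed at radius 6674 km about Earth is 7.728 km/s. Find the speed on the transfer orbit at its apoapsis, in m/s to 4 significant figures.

From the circular-orbit relation v² = μ/r at r = 6674 km: μ = v²r = (7.728)² × 6674 = 3.98585×10^5 km³/s².
Semi-major axis of the transfer orbit: a_t = (39380 + 6674)/2 = 23027 km.
The apoapsis of the transfer ellipse is at r = 39380 km.
Vis-viva: v = √[μ(2/r − 1/a_t)] = √[3.98585×10^5 × (2/39380 − 1/23027)] = 1.713 km/s.

v = 1713 m/s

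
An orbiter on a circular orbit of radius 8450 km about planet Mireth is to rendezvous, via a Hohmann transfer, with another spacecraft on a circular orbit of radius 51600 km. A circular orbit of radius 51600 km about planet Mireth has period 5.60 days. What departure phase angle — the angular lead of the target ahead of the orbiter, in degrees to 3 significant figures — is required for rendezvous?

From Kepler's third law T² = 4π²r³/μ at r = 51600 km, T = 5.60 days = 5.60 × 86400 s = 4.8384×10^5 s: μ = 4π²r³/T² = 23168.9 km³/s².
Semi-major axis of the transfer orbit: a_t = (8450 + 51600)/2 = 30025 km.
The half-period of the transfer ellipse is t = π√(a_t³/μ) = 1.0738×10^5 s.
Target angular speed ω₂ = √(μ/r₂³) = 1.2986×10^-5 rad/s.
Angle swept by the target during transfer: ω₂·t = 1.39444 rad = 79.90°.
Arrival is 180° from departure on the ellipse, so φ = 180° − 79.90° = 100°.

φ = 100°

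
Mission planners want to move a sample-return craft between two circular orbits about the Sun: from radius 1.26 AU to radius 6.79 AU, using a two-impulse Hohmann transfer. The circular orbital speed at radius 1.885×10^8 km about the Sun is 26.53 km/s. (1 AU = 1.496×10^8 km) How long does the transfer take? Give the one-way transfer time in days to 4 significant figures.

From the circular-orbit relation v² = μ/r at r = 1.885×10^8 km: μ = v²r = (26.53)² × 1.885×10^8 = 1.32674×10^11 km³/s².
In km: r₁ = 1.26 × 1.496×10^8 = 1.88496×10^8 km; r₂ = 6.79 × 1.496×10^8 = 1.015784×10^9 km.
The Hohmann ellipse has a_t = (r₁ + r₂)/2 = 6.0214×10^8 km.
By Kepler's third law the transfer-orbit period is T = 2π√(a_t³/μ), so t = T/2 = 1.274×10^8 s.
Converting: 1.274×10^8 s ÷ 86400 s/day = 1475 days.

t = 1475 days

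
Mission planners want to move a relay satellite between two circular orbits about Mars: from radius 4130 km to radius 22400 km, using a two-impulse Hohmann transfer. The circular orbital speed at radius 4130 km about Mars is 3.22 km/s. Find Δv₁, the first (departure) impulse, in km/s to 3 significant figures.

From the circular-orbit relation v² = μ/r at r = 4130 km: μ = v²r = (3.22)² × 4130 = 42821.5 km³/s².
Transfer-ellipse semi-major axis a_t = (r₁ + r₂)/2 = (4130 + 22400)/2 = 13265 km.
Circular speed at r = 4130 km: v_c = √(μ/r) = 3.2200 km/s.
Transfer-orbit speed at the same r (vis-viva, a = a_t): v_t = √[μ(2/r − 1/a_t)] = 4.1843 km/s.
Δv₁ = |v_t − v_c| = |4.1843 − 3.2200| = 0.9643 km/s.

Δv₁ = 0.964 km/s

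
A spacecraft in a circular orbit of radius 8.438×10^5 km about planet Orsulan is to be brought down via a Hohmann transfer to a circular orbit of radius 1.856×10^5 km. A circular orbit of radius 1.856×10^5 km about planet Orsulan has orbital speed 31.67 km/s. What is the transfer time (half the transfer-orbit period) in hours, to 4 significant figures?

From the circular-orbit relation v² = μ/r at r = 1.856×10^5 km: μ = v²r = (31.67)² × 1.856×10^5 = 1.86155×10^8 km³/s².
Transfer-ellipse semi-major axis a_t = (r₁ + r₂)/2 = (8.438×10^5 + 1.856×10^5)/2 = 5.147×10^5 km.
By Kepler's third law the transfer-orbit period is T = 2π√(a_t³/μ), so t = T/2 = 85020 s.
Converting: 85020 s ÷ 3600 s/hour = 23.62 hours.

t = 23.62 hours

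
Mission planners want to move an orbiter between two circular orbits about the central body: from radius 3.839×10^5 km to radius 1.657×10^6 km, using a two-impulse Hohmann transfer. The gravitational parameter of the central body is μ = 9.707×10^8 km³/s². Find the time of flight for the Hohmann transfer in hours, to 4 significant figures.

t = 28.87 hours

Semi-major axis of the transfer orbit: a_t = (3.839×10^5 + 1.657×10^6)/2 = 1.02045×10^6 km.
By Kepler's third law the transfer-orbit period is T = 2π√(a_t³/μ), so t = T/2 = 1.0394×10^5 s.
Converting: 1.0394×10^5 s ÷ 3600 s/hour = 28.87 hours.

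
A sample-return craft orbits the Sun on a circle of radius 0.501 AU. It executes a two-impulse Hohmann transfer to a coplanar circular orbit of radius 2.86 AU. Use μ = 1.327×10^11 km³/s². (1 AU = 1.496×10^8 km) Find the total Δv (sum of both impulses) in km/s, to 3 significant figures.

In km: r₁ = 0.501 × 1.496×10^8 = 7.49496×10^7 km; r₂ = 2.86 × 1.496×10^8 = 4.27856×10^8 km.
Transfer-ellipse semi-major axis a_t = (r₁ + r₂)/2 = (7.49496×10^7 + 4.27856×10^8)/2 = 2.514028×10^8 km.
At r₁ the circular-orbit speed is v₁ = √(μ/r₁) = 42.078 km/s.
Transfer-orbit speed at r₁ (vis-viva): v_p = √[μ(2/r₁ − 1/a_t)] = 54.893 km/s.
First burn Δv₁ = |v_p − v₁| = 12.815 km/s.
At r₂, v₂ = √(μ/r₂) = 17.6111 km/s.
Transfer-orbit speed at r₂: v_a = √[μ(2/r₂ − 1/a_t)] = 9.61582 km/s.
Second burn Δv₂ = |v₂ − v_a| = 7.9953 km/s.
Total Δv = Δv₁ + Δv₂ = 20.81 km/s.

Δv = 20.8 km/s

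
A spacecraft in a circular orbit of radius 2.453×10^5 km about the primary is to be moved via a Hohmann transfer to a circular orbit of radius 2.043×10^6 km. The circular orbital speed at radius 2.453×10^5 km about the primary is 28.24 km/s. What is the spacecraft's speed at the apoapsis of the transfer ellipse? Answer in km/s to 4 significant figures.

v = 4.531 km/s

From the circular-orbit relation v² = μ/r at r = 2.453×10^5 km: μ = v²r = (28.24)² × 2.453×10^5 = 1.95626×10^8 km³/s².
Transfer-ellipse semi-major axis a_t = (r₁ + r₂)/2 = (2.453×10^5 + 2.043×10^6)/2 = 1.14415×10^6 km.
At apoapsis, r = 2.043×10^6 km.
From the vis-viva equation, v = √[μ(2/r − 1/a_t)] = 4.531 km/s.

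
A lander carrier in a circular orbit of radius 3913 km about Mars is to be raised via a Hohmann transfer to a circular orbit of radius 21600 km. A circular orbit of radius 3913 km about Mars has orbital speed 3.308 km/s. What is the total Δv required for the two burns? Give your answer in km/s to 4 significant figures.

Δv = 1.625 km/s

From the circular-orbit relation v² = μ/r at r = 3913 km: μ = v²r = (3.308)² × 3913 = 42819.4 km³/s².
Semi-major axis of the transfer orbit: a_t = (3913 + 21600)/2 = 12756.5 km.
Circular speed at r₁: v₁ = √(μ/r₁) = √(42819.4/3913) = 3.3080 km/s.
Transfer-orbit speed at r₁ (vis-viva): v_p = √[μ(2/r₁ − 1/a_t)] = 4.3045 km/s.
First burn Δv₁ = |v_p − v₁| = 0.9965 km/s.
Circular speed at r₂: v₂ = √(μ/r₂) = 1.408 km/s.
Transfer-orbit speed at r₂: v_a = √[μ(2/r₂ − 1/a_t)] = 0.7798 km/s.
Second burn Δv₂ = |v₂ − v_a| = 0.6282 km/s.
Total Δv = Δv₁ + Δv₂ = 1.625 km/s.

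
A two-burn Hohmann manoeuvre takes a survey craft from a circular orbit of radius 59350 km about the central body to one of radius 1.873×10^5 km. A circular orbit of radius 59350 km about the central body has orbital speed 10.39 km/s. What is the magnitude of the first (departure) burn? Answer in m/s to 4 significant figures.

Δv₁ = 2414 m/s

From the circular-orbit relation v² = μ/r at r = 59350 km: μ = v²r = (10.39)² × 59350 = 6.40696×10^6 km³/s².
The Hohmann ellipse has a_t = (r₁ + r₂)/2 = 1.23325×10^5 km.
Circular speed at r = 59350 km: v_c = √(μ/r) = 10.390 km/s.
Transfer-orbit speed at the same r (vis-viva, a = a_t): v_t = √[μ(2/r − 1/a_t)] = 12.804 km/s.
Δv₁ = |v_t − v_c| = |12.804 − 10.390| = 2.414 km/s.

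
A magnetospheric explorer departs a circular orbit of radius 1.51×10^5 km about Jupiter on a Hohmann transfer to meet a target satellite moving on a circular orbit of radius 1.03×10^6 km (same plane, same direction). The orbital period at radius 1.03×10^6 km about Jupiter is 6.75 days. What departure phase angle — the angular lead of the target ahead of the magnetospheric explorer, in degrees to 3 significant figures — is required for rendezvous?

φ = 102°

From Kepler's third law T² = 4π²r³/μ at r = 1.03×10^6 km, T = 6.75 days = 6.75 × 86400 s = 5.832×10^5 s: μ = 4π²r³/T² = 1.26834×10^8 km³/s².
Transfer-ellipse semi-major axis a_t = (r₁ + r₂)/2 = (1.510×10^5 + 1.030×10^6)/2 = 5.905×10^5 km.
The half-period of the transfer ellipse is t = π√(a_t³/μ) = 1.265790×10^5 s.
Target angular speed ω₂ = √(μ/r₂³) = 1.077364×10^-5 rad/s.
Angle swept by the target during transfer: ω₂·t = 1.36372 rad = 78.14°.
The magnetospheric explorer traverses 180° on the transfer ellipse, so the target must lead by 180° − 78.14° = 102°.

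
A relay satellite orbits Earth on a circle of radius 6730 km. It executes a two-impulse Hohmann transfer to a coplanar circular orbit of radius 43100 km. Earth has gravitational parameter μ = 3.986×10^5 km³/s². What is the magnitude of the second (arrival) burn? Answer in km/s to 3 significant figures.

Δv₂ = 1.46 km/s

Transfer-ellipse semi-major axis a_t = (r₁ + r₂)/2 = (6730 + 43100)/2 = 24915 km.
Circular speed at r = 43100 km: v_c = √(μ/r) = 3.0411 km/s.
Transfer-orbit speed at the same r (vis-viva, a = a_t): v_t = √[μ(2/r − 1/a_t)] = 1.5805 km/s.
Δv₂ = |v_t − v_c| = |1.5805 − 3.0411| = 1.461 km/s.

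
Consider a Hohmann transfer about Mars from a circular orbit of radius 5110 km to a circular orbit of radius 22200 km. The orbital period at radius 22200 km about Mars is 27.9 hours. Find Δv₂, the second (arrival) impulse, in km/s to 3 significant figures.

From Kepler's third law T² = 4π²r³/μ at r = 22200 km, T = 27.9 hours = 27.9 × 3600 s = 1.0044×10^5 s: μ = 4π²r³/T² = 42815.9 km³/s².
Semi-major axis of the transfer orbit: a_t = (5110 + 22200)/2 = 13655 km.
On the circular orbit at r = 22200 km, v_c = √(μ/r) = 1.38876 km/s.
Vis-viva on the transfer ellipse at r = 22200 km gives v_t = √[μ(2/r − 1/a_t)] = 0.849554 km/s.
Δv₂ = |v_t − v_c| = |0.849554 − 1.38876| = 0.5392 km/s.

Δv₂ = 0.539 km/s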